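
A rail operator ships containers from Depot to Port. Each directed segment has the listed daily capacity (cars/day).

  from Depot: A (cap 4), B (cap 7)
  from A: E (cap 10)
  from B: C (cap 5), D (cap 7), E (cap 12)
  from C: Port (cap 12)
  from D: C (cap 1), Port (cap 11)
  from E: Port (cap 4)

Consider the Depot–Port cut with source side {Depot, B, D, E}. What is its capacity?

Edges leaving {Depot, B, D, E}: Depot→A (4), B→C (5), D→C (1), D→Port (11), E→Port (4).
Cut capacity = 4 + 5 + 1 + 11 + 4 = 25.

25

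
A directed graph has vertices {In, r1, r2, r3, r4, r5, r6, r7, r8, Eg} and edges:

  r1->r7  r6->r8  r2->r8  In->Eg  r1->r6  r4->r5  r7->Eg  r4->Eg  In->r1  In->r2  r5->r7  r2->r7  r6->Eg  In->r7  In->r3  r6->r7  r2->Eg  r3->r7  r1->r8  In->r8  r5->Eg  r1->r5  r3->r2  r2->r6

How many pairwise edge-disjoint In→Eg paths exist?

Assign every edge capacity 1; by Menger, the answer equals the max flow.
Path In→Eg (+1); total 1.
Path In→r2→Eg (+1); total 2.
Path In→r7→Eg (+1); total 3.
Path In→r1→r5→Eg (+1); total 4.
Path In→r3→r2→r6→Eg (+1); total 5.
No residual In→Eg path; max flow = 5.
Certifying cut of size 5: {In→Eg, In→r1, In→r2, In→r3, In→r7}.

5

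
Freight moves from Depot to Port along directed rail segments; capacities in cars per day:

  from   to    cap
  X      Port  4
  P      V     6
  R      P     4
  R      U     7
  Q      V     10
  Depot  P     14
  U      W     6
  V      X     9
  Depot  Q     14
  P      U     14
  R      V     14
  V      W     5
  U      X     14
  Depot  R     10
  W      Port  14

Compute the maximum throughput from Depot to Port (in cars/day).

15

Augment Depot→P→U→W→Port: bottleneck 6, flow now 6.
Augment Depot→P→U→X→Port: bottleneck 4, flow now 10.
Augment Depot→P→V→W→Port: bottleneck 4, flow now 14.
Augment Depot→Q→V→W→Port: bottleneck 1, flow now 15.
No augmenting path remains; maximum flow = 15.
In the residual graph, reachable from Depot: {Depot, P, Q, R, U, V, X}.
Min-cut edges: U→W (6), V→W (5), X→Port (4); capacity 6 + 5 + 4 = 15.
This cut is saturated, so no flow can exceed 15.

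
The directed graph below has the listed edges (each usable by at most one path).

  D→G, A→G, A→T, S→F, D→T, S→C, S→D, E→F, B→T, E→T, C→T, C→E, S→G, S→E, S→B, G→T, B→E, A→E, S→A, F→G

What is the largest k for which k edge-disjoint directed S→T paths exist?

Assign every edge capacity 1; by Menger, the answer equals the max flow.
Path S→A→T (+1); total 1.
Path S→B→T (+1); total 2.
Path S→C→T (+1); total 3.
Path S→D→T (+1); total 4.
Path S→E→T (+1); total 5.
Path S→G→T (+1); total 6.
No residual S→T path; max flow = 6.
Certifying cut of size 6: {G→T, S→A, S→B, S→C, S→D, S→E}.

6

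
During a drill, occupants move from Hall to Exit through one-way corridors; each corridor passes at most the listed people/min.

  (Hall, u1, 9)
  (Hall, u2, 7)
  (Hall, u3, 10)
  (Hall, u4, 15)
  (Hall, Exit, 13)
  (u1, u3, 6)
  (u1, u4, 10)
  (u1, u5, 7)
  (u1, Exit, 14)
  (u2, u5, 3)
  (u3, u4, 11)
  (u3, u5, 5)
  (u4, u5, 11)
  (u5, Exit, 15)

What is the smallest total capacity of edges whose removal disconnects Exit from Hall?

Augment Hall→Exit: bottleneck 13, flow now 13.
Augment Hall→u1→Exit: bottleneck 9, flow now 22.
Augment Hall→u2→u5→Exit: bottleneck 3, flow now 25.
Augment Hall→u3→u5→Exit: bottleneck 5, flow now 30.
Augment Hall→u4→u5→Exit: bottleneck 7, flow now 37.
No augmenting path remains; maximum flow = 37.
By max-flow min-cut, the minimum cut capacity equals the max flow.
In the residual graph, reachable from Hall: {Hall, u2, u3, u4, u5}.
Min-cut edges: Hall→u1 (9), Hall→Exit (13), u5→Exit (15); capacity 9 + 13 + 15 = 37.

37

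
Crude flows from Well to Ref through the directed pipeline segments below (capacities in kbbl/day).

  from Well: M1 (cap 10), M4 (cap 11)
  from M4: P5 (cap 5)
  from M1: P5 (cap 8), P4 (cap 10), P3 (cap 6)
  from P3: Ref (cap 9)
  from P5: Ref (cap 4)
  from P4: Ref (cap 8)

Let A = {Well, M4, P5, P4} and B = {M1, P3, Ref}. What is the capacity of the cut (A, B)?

Edges leaving {Well, M4, P5, P4}: Well→M1 (10), P5→Ref (4), P4→Ref (8).
Cut capacity = 10 + 4 + 8 = 22.

22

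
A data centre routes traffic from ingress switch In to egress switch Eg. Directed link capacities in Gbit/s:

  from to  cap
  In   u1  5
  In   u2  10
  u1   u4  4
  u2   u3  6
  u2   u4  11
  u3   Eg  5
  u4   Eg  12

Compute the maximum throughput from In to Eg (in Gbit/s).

14

Augment In→u1→u4→Eg: bottleneck 4, flow now 4.
Augment In→u2→u3→Eg: bottleneck 5, flow now 9.
Augment In→u2→u4→Eg: bottleneck 5, flow now 14.
No augmenting path remains; maximum flow = 14.
In the residual graph, reachable from In: {In, u1}.
Min-cut edges: In→u2 (10), u1→u4 (4); capacity 10 + 4 = 14.
This cut is saturated, so no flow can exceed 14.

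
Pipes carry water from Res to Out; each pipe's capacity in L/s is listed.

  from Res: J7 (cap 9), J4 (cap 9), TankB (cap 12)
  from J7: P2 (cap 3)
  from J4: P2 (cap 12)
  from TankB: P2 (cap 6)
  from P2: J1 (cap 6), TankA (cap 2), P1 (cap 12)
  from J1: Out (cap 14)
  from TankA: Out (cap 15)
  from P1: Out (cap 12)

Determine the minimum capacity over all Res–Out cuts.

Augment Res→J7→P2→J1→Out: bottleneck 3, flow now 3.
Augment Res→J4→P2→J1→Out: bottleneck 3, flow now 6.
Augment Res→J4→P2→TankA→Out: bottleneck 2, flow now 8.
Augment Res→J4→P2→P1→Out: bottleneck 4, flow now 12.
Augment Res→TankB→P2→P1→Out: bottleneck 6, flow now 18.
No augmenting path remains; maximum flow = 18.
By max-flow min-cut, the minimum cut capacity equals the max flow.
In the residual graph, reachable from Res: {Res, J7, TankB}.
Min-cut edges: Res→J4 (9), J7→P2 (3), TankB→P2 (6); capacity 9 + 3 + 6 = 18.

18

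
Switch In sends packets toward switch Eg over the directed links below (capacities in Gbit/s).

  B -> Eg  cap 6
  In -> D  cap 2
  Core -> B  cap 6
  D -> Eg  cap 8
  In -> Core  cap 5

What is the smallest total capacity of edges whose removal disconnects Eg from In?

Augment In→D→Eg: bottleneck 2, flow now 2.
Augment In→Core→B→Eg: bottleneck 5, flow now 7.
No augmenting path remains; maximum flow = 7.
By max-flow min-cut, the minimum cut capacity equals the max flow.
In the residual graph, reachable from In: {In}.
Min-cut edges: In→Core (5), In→D (2); capacity 5 + 2 = 7.

7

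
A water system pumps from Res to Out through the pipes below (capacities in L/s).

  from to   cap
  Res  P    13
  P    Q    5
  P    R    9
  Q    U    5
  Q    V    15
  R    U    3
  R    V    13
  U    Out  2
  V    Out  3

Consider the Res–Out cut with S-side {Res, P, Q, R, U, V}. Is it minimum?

Yes — it is a minimum cut (capacity 5).

Given cut capacity: 2 + 3 = 5.
Augment Res→P→Q→U→Out: bottleneck 2, flow now 2.
Augment Res→P→Q→V→Out: bottleneck 3, flow now 5.
No augmenting path remains; maximum flow = 5.
Cut capacity 5 equals the max flow, so it is a minimum cut.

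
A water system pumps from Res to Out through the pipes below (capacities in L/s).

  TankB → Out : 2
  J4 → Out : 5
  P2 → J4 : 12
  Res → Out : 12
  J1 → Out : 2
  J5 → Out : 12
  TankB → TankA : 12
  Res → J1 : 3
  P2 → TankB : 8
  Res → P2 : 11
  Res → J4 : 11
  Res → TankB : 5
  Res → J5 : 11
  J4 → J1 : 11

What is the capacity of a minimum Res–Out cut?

32

Augment Res→Out: bottleneck 12, flow now 12.
Augment Res→J5→Out: bottleneck 11, flow now 23.
Augment Res→J4→Out: bottleneck 5, flow now 28.
Augment Res→J1→Out: bottleneck 2, flow now 30.
Augment Res→TankB→Out: bottleneck 2, flow now 32.
No augmenting path remains; maximum flow = 32.
By max-flow min-cut, the minimum cut capacity equals the max flow.
In the residual graph, reachable from Res: {Res, P2, J4, J1, TankB, TankA}.
Min-cut edges: Res→J5 (11), Res→Out (12), J4→Out (5), J1→Out (2), TankB→Out (2); capacity 11 + 12 + 5 + 2 + 2 = 32.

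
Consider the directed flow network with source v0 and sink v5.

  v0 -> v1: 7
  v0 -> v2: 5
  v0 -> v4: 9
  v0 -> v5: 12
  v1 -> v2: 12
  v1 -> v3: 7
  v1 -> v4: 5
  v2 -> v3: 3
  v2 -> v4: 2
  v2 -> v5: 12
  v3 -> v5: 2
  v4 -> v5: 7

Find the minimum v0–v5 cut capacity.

31

Augment v0→v5: bottleneck 12, flow now 12.
Augment v0→v2→v5: bottleneck 5, flow now 17.
Augment v0→v4→v5: bottleneck 7, flow now 24.
Augment v0→v1→v2→v5: bottleneck 7, flow now 31.
No augmenting path remains; maximum flow = 31.
By max-flow min-cut, the minimum cut capacity equals the max flow.
In the residual graph, reachable from v0: {v0, v4}.
Min-cut edges: v0→v1 (7), v0→v2 (5), v0→v5 (12), v4→v5 (7); capacity 7 + 5 + 12 + 7 = 31.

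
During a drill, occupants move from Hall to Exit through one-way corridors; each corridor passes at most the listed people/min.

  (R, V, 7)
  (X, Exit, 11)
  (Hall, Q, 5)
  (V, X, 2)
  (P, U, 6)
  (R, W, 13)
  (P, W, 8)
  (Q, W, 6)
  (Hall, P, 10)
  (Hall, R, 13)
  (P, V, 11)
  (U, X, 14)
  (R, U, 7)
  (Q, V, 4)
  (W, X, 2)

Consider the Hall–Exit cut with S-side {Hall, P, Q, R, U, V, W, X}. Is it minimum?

Yes — it is a minimum cut (capacity 11).

Given cut capacity: 11 = 11.
Augment Hall→P→U→X→Exit: bottleneck 6, flow now 6.
Augment Hall→P→V→X→Exit: bottleneck 2, flow now 8.
Augment Hall→P→W→X→Exit: bottleneck 2, flow now 10.
Augment Hall→R→U→X→Exit: bottleneck 1, flow now 11.
No augmenting path remains; maximum flow = 11.
Cut capacity 11 equals the max flow, so it is a minimum cut.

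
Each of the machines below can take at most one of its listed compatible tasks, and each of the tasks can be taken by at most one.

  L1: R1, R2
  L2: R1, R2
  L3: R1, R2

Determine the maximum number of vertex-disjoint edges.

Unit-capacity flow: source→left, listed edges, right→sink; max matching = max flow.
Augmenting path L1→R1 (+1); matched 1.
Augmenting path L2→R2 (+1); matched 2.
No augmenting path remains; maximum matching = 2.
König certificate: {R1, R2} is a vertex cover of size 2 (every listed pair touches it), so no matching can be larger.

2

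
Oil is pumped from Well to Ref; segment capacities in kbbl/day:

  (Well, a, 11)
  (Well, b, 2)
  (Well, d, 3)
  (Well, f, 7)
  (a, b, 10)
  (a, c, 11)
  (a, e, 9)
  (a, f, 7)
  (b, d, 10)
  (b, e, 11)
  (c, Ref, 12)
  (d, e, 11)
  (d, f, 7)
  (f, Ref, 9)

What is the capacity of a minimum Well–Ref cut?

Augment Well→f→Ref: bottleneck 7, flow now 7.
Augment Well→a→c→Ref: bottleneck 11, flow now 18.
Augment Well→d→f→Ref: bottleneck 2, flow now 20.
No augmenting path remains; maximum flow = 20.
By max-flow min-cut, the minimum cut capacity equals the max flow.
In the residual graph, reachable from Well: {Well, b, d, e, f}.
Min-cut edges: Well→a (11), f→Ref (9); capacity 11 + 9 = 20.

20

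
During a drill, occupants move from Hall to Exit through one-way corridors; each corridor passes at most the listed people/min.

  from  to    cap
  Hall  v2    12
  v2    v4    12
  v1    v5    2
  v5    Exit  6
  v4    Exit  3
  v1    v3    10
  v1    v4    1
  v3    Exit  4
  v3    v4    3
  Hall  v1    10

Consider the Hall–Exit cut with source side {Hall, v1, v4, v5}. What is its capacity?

31

Edges leaving {Hall, v1, v4, v5}: Hall→v2 (12), v1→v3 (10), v4→Exit (3), v5→Exit (6).
Cut capacity = 12 + 10 + 3 + 6 = 31.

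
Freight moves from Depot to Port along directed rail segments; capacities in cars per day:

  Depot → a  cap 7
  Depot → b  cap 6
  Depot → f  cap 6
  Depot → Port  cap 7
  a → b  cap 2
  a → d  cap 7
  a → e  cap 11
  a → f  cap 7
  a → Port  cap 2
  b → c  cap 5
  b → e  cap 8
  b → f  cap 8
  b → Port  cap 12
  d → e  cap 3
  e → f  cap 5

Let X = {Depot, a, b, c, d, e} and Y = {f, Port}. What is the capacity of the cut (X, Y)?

47

Edges leaving {Depot, a, b, c, d, e}: Depot→f (6), Depot→Port (7), a→f (7), a→Port (2), b→f (8), b→Port (12), e→f (5).
Cut capacity = 6 + 7 + 7 + 2 + 8 + 12 + 5 = 47.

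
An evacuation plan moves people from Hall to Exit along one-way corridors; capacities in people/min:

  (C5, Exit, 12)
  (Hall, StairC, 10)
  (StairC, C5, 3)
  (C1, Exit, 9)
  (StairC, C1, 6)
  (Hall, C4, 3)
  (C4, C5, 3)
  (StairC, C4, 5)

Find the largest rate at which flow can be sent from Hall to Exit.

12

Augment Hall→C4→C5→Exit: bottleneck 3, flow now 3.
Augment Hall→StairC→C1→Exit: bottleneck 6, flow now 9.
Augment Hall→StairC→C5→Exit: bottleneck 3, flow now 12.
No augmenting path remains; maximum flow = 12.
In the residual graph, reachable from Hall: {Hall, C4, StairC}.
Min-cut edges: C4→C5 (3), StairC→C1 (6), StairC→C5 (3); capacity 3 + 6 + 3 = 12.
This cut is saturated, so no flow can exceed 12.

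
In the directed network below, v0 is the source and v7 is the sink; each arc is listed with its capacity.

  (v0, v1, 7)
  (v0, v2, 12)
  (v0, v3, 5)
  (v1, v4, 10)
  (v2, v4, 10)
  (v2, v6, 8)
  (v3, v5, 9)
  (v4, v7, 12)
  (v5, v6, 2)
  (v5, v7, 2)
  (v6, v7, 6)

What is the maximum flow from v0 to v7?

20

Augment v0→v1→v4→v7: bottleneck 7, flow now 7.
Augment v0→v2→v4→v7: bottleneck 5, flow now 12.
Augment v0→v2→v6→v7: bottleneck 6, flow now 18.
Augment v0→v3→v5→v7: bottleneck 2, flow now 20.
No augmenting path remains; maximum flow = 20.
In the residual graph, reachable from v0: {v0, v1, v2, v3, v4, v5, v6}.
Min-cut edges: v4→v7 (12), v5→v7 (2), v6→v7 (6); capacity 12 + 2 + 6 = 20.
This cut is saturated, so no flow can exceed 20.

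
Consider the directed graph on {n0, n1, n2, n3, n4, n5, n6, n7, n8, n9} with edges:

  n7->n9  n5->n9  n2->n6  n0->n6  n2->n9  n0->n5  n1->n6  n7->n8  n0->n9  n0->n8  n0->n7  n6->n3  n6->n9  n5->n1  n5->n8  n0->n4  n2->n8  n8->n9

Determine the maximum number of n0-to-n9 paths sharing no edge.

Assign every edge capacity 1; by Menger, the answer equals the max flow.
Path n0→n9 (+1); total 1.
Path n0→n5→n9 (+1); total 2.
Path n0→n6→n9 (+1); total 3.
Path n0→n7→n9 (+1); total 4.
Path n0→n8→n9 (+1); total 5.
No residual n0→n9 path; max flow = 5.
Certifying cut of size 5: {n0→n5, n0→n6, n0→n7, n0→n8, n0→n9}.

5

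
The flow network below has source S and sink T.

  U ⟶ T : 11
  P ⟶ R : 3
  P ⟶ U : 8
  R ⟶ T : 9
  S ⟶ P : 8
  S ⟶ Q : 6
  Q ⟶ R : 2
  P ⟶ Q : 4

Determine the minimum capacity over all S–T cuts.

Augment S→P→R→T: bottleneck 3, flow now 3.
Augment S→P→U→T: bottleneck 5, flow now 8.
Augment S→Q→R→T: bottleneck 2, flow now 10.
No augmenting path remains; maximum flow = 10.
By max-flow min-cut, the minimum cut capacity equals the max flow.
In the residual graph, reachable from S: {S, Q}.
Min-cut edges: S→P (8), Q→R (2); capacity 8 + 2 = 10.

10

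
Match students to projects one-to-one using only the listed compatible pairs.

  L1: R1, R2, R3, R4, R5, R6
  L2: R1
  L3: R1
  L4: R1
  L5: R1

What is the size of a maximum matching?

Unit-capacity flow: source→left, listed edges, right→sink; max matching = max flow.
Augmenting path L1→R1 (+1); matched 1.
Augmenting path L2→R1→L1→R2 (+1); matched 2.
No augmenting path remains; maximum matching = 2.
König certificate: {L1, R1} is a vertex cover of size 2 (every listed pair touches it), so no matching can be larger.

2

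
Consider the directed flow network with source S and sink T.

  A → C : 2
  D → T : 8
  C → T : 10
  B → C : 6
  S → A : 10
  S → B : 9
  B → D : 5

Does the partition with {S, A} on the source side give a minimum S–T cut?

Yes — it is a minimum cut (capacity 11).

Given cut capacity: 9 + 2 = 11.
Augment S→A→C→T: bottleneck 2, flow now 2.
Augment S→B→C→T: bottleneck 6, flow now 8.
Augment S→B→D→T: bottleneck 3, flow now 11.
No augmenting path remains; maximum flow = 11.
Cut capacity 11 equals the max flow, so it is a minimum cut.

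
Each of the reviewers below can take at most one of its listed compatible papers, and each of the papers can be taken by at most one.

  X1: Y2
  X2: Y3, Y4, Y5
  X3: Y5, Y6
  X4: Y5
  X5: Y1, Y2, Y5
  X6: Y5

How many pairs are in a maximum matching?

5

Unit-capacity flow: source→left, listed edges, right→sink; max matching = max flow.
Augmenting path X1→Y2 (+1); matched 1.
Augmenting path X2→Y3 (+1); matched 2.
Augmenting path X3→Y5 (+1); matched 3.
Augmenting path X5→Y1 (+1); matched 4.
Augmenting path X4→Y5→X3→Y6 (+1); matched 5.
No augmenting path remains; maximum matching = 5.
König certificate: {X1, X2, X3, X5, Y5} is a vertex cover of size 5 (every listed pair touches it), so no matching can be larger.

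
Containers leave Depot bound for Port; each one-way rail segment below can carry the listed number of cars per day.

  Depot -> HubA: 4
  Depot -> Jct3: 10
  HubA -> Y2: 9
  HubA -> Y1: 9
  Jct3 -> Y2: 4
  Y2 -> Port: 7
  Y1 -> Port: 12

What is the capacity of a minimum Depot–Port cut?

Augment Depot→HubA→Y2→Port: bottleneck 4, flow now 4.
Augment Depot→Jct3→Y2→Port: bottleneck 3, flow now 7.
Augment Depot→Jct3→Y2→HubA→Y1→Port: bottleneck 1, flow now 8. (uses reverse residual edge)
No augmenting path remains; maximum flow = 8.
By max-flow min-cut, the minimum cut capacity equals the max flow.
In the residual graph, reachable from Depot: {Depot, Jct3}.
Min-cut edges: Depot→HubA (4), Jct3→Y2 (4); capacity 4 + 4 = 8.

8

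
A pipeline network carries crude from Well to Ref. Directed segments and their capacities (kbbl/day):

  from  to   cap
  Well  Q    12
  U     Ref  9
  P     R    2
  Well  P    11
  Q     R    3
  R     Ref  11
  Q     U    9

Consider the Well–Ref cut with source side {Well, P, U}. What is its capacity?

Edges leaving {Well, P, U}: Well→Q (12), P→R (2), U→Ref (9).
Cut capacity = 12 + 2 + 9 = 23.

23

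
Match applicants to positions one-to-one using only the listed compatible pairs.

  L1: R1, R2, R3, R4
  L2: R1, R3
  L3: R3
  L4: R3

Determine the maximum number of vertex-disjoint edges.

Unit-capacity flow: source→left, listed edges, right→sink; max matching = max flow.
Augmenting path L1→R1 (+1); matched 1.
Augmenting path L2→R3 (+1); matched 2.
Augmenting path L3→R3→L2→R1→L1→R2 (+1); matched 3.
No augmenting path remains; maximum matching = 3.
König certificate: {L1, L2, R3} is a vertex cover of size 3 (every listed pair touches it), so no matching can be larger.

3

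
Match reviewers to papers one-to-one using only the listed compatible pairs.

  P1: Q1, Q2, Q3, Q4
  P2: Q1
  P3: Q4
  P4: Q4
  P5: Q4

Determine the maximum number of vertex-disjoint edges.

3

Unit-capacity flow: source→left, listed edges, right→sink; max matching = max flow.
Augmenting path P1→Q1 (+1); matched 1.
Augmenting path P3→Q4 (+1); matched 2.
Augmenting path P2→Q1→P1→Q2 (+1); matched 3.
No augmenting path remains; maximum matching = 3.
König certificate: {P1, P2, Q4} is a vertex cover of size 3 (every listed pair touches it), so no matching can be larger.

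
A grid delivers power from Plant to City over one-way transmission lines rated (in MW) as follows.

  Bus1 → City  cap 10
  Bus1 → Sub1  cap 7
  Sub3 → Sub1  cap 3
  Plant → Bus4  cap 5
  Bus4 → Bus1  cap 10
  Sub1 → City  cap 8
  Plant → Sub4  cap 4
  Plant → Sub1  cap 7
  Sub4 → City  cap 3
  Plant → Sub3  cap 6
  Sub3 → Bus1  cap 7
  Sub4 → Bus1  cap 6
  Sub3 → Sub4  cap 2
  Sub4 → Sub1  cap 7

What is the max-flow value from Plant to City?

Augment Plant→Sub4→City: bottleneck 3, flow now 3.
Augment Plant→Sub1→City: bottleneck 7, flow now 10.
Augment Plant→Bus4→Bus1→City: bottleneck 5, flow now 15.
Augment Plant→Sub3→Bus1→City: bottleneck 5, flow now 20.
Augment Plant→Sub3→Sub1→City: bottleneck 1, flow now 21.
No augmenting path remains; maximum flow = 21.
In the residual graph, reachable from Plant: {Plant, Bus4, Sub3, Sub4, Bus1, Sub1}.
Min-cut edges: Sub4→City (3), Bus1→City (10), Sub1→City (8); capacity 3 + 10 + 8 = 21.
This cut is saturated, so no flow can exceed 21.

21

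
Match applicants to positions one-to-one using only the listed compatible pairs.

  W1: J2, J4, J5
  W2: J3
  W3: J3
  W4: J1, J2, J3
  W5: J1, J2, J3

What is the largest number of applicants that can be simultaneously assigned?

4

Unit-capacity flow: source→left, listed edges, right→sink; max matching = max flow.
Augmenting path W1→J2 (+1); matched 1.
Augmenting path W2→J3 (+1); matched 2.
Augmenting path W4→J1 (+1); matched 3.
Augmenting path W5→J2→W1→J4 (+1); matched 4.
No augmenting path remains; maximum matching = 4.
König certificate: {W1, W4, W5, J3} is a vertex cover of size 4 (every listed pair touches it), so no matching can be larger.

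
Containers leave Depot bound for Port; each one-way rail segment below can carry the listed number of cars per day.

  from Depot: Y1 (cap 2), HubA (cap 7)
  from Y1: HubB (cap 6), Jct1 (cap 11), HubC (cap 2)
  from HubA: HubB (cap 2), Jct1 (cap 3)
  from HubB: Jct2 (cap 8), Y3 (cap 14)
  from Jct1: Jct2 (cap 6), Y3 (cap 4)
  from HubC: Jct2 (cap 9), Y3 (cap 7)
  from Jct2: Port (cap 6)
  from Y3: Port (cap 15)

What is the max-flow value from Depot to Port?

Augment Depot→Y1→HubB→Jct2→Port: bottleneck 2, flow now 2.
Augment Depot→HubA→HubB→Jct2→Port: bottleneck 2, flow now 4.
Augment Depot→HubA→Jct1→Jct2→Port: bottleneck 2, flow now 6.
Augment Depot→HubA→Jct1→Y3→Port: bottleneck 1, flow now 7.
No augmenting path remains; maximum flow = 7.
In the residual graph, reachable from Depot: {Depot, HubA}.
Min-cut edges: Depot→Y1 (2), HubA→HubB (2), HubA→Jct1 (3); capacity 2 + 2 + 3 = 7.
This cut is saturated, so no flow can exceed 7.

7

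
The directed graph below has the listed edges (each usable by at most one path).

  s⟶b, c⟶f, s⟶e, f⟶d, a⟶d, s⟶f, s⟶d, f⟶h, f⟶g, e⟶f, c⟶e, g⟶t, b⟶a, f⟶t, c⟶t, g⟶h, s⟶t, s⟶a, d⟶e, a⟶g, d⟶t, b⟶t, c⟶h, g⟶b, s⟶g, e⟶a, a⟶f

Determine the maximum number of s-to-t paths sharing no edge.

Assign every edge capacity 1; by Menger, the answer equals the max flow.
Path s→t (+1); total 1.
Path s→b→t (+1); total 2.
Path s→d→t (+1); total 3.
Path s→f→t (+1); total 4.
Path s→g→t (+1); total 5.
No residual s→t path; max flow = 5.
Certifying cut of size 5: {b→t, d→t, f→t, g→t, s→t}.

5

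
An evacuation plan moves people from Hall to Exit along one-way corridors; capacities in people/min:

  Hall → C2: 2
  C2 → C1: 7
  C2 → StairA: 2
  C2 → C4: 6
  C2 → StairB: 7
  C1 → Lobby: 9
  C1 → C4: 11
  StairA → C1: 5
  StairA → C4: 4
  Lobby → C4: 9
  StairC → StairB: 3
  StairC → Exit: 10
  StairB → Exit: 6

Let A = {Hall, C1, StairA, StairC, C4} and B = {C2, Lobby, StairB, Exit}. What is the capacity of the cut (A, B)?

24

Edges leaving {Hall, C1, StairA, StairC, C4}: Hall→C2 (2), C1→Lobby (9), StairC→StairB (3), StairC→Exit (10).
Cut capacity = 2 + 9 + 3 + 10 = 24.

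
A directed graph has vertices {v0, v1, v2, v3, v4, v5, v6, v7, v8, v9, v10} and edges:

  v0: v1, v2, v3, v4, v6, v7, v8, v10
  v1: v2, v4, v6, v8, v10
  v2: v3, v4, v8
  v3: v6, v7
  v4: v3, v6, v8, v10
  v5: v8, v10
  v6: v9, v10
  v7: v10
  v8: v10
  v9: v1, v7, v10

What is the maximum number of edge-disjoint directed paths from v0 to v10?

7

Assign every edge capacity 1; by Menger, the answer equals the max flow.
Path v0→v10 (+1); total 1.
Path v0→v1→v10 (+1); total 2.
Path v0→v4→v10 (+1); total 3.
Path v0→v6→v10 (+1); total 4.
Path v0→v7→v10 (+1); total 5.
Path v0→v8→v10 (+1); total 6.
Path v0→v3→v6→v9→v10 (+1); total 7.
No residual v0→v10 path; max flow = 7.
Certifying cut of size 7: {v0→v1, v0→v10, v4→v10, v6→v10, v6→v9, v7→v10, v8→v10}.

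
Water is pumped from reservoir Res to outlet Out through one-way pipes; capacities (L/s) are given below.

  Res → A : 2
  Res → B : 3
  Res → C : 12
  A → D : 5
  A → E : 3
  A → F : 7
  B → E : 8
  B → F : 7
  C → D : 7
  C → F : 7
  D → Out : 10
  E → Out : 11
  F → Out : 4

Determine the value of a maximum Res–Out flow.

16

Augment Res→A→D→Out: bottleneck 2, flow now 2.
Augment Res→B→E→Out: bottleneck 3, flow now 5.
Augment Res→C→D→Out: bottleneck 7, flow now 12.
Augment Res→C→F→Out: bottleneck 4, flow now 16.
No augmenting path remains; maximum flow = 16.
In the residual graph, reachable from Res: {Res, C, F}.
Min-cut edges: Res→A (2), Res→B (3), C→D (7), F→Out (4); capacity 2 + 3 + 7 + 4 = 16.
This cut is saturated, so no flow can exceed 16.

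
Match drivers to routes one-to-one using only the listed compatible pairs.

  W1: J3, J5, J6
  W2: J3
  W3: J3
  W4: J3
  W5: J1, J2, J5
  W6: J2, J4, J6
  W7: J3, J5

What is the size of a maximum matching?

Unit-capacity flow: source→left, listed edges, right→sink; max matching = max flow.
Augmenting path W1→J3 (+1); matched 1.
Augmenting path W5→J1 (+1); matched 2.
Augmenting path W6→J2 (+1); matched 3.
Augmenting path W7→J5 (+1); matched 4.
Augmenting path W2→J3→W1→J6 (+1); matched 5.
No augmenting path remains; maximum matching = 5.
König certificate: {W1, W5, W6, W7, J3} is a vertex cover of size 5 (every listed pair touches it), so no matching can be larger.

5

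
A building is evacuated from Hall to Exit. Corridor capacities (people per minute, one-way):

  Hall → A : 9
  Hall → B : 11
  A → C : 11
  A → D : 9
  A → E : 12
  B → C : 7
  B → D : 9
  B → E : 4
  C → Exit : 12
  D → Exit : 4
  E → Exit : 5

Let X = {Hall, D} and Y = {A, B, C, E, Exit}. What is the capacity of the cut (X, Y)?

Edges leaving {Hall, D}: Hall→A (9), Hall→B (11), D→Exit (4).
Cut capacity = 9 + 11 + 4 = 24.

24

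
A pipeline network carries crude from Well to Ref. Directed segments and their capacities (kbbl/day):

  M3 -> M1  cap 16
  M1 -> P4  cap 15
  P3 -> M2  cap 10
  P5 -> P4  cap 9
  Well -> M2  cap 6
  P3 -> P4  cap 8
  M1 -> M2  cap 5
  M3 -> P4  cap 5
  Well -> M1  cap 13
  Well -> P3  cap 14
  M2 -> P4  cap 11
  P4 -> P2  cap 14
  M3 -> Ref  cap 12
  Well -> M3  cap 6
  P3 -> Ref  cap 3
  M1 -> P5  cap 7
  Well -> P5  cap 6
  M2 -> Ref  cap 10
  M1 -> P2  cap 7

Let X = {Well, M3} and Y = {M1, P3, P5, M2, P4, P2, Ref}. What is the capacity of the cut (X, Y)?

72

Edges leaving {Well, M3}: Well→M1 (13), Well→P3 (14), Well→P5 (6), Well→M2 (6), M3→M1 (16), M3→P4 (5), M3→Ref (12).
Cut capacity = 13 + 14 + 6 + 6 + 16 + 5 + 12 = 72.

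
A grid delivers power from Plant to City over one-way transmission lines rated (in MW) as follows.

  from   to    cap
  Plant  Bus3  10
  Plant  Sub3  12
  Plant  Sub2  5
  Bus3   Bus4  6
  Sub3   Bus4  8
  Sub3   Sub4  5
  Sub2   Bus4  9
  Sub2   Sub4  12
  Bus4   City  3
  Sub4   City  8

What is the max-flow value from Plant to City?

11

Augment Plant→Bus3→Bus4→City: bottleneck 3, flow now 3.
Augment Plant→Sub3→Sub4→City: bottleneck 5, flow now 8.
Augment Plant→Sub2→Sub4→City: bottleneck 3, flow now 11.
No augmenting path remains; maximum flow = 11.
In the residual graph, reachable from Plant: {Plant, Bus3, Sub3, Sub2, Bus4, Sub4}.
Min-cut edges: Bus4→City (3), Sub4→City (8); capacity 3 + 8 = 11.
This cut is saturated, so no flow can exceed 11.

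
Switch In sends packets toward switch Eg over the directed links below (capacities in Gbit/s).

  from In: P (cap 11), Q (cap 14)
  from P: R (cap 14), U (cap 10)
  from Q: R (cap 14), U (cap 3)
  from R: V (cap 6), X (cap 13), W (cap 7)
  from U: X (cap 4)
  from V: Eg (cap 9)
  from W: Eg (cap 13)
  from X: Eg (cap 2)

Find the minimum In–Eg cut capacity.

15

Augment In→P→R→V→Eg: bottleneck 6, flow now 6.
Augment In→P→R→W→Eg: bottleneck 5, flow now 11.
Augment In→Q→R→W→Eg: bottleneck 2, flow now 13.
Augment In→Q→R→X→Eg: bottleneck 2, flow now 15.
No augmenting path remains; maximum flow = 15.
By max-flow min-cut, the minimum cut capacity equals the max flow.
In the residual graph, reachable from In: {In, P, Q, R, U, X}.
Min-cut edges: R→V (6), R→W (7), X→Eg (2); capacity 6 + 7 + 2 = 15.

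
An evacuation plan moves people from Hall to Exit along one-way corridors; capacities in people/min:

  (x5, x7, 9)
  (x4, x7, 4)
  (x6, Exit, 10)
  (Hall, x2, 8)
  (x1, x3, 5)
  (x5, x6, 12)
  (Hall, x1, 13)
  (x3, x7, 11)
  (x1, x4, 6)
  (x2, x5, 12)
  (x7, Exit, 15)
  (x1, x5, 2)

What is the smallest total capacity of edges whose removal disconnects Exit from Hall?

19

Augment Hall→x1→x3→x7→Exit: bottleneck 5, flow now 5.
Augment Hall→x1→x4→x7→Exit: bottleneck 4, flow now 9.
Augment Hall→x1→x5→x6→Exit: bottleneck 2, flow now 11.
Augment Hall→x2→x5→x6→Exit: bottleneck 8, flow now 19.
No augmenting path remains; maximum flow = 19.
By max-flow min-cut, the minimum cut capacity equals the max flow.
In the residual graph, reachable from Hall: {Hall, x1, x4}.
Min-cut edges: Hall→x2 (8), x1→x3 (5), x1→x5 (2), x4→x7 (4); capacity 8 + 5 + 2 + 4 = 19.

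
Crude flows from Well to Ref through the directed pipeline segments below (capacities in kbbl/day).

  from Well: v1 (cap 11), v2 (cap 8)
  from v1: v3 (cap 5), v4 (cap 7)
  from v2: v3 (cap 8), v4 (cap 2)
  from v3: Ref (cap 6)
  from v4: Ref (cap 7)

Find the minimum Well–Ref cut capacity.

Augment Well→v1→v3→Ref: bottleneck 5, flow now 5.
Augment Well→v1→v4→Ref: bottleneck 6, flow now 11.
Augment Well→v2→v3→Ref: bottleneck 1, flow now 12.
Augment Well→v2→v4→Ref: bottleneck 1, flow now 13.
No augmenting path remains; maximum flow = 13.
By max-flow min-cut, the minimum cut capacity equals the max flow.
In the residual graph, reachable from Well: {Well, v1, v2, v3, v4}.
Min-cut edges: v3→Ref (6), v4→Ref (7); capacity 6 + 7 = 13.

13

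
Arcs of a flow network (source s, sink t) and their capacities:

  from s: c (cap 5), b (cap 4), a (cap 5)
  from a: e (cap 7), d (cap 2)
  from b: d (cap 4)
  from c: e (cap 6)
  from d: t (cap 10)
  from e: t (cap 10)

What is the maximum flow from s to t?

Augment s→a→d→t: bottleneck 2, flow now 2.
Augment s→a→e→t: bottleneck 3, flow now 5.
Augment s→b→d→t: bottleneck 4, flow now 9.
Augment s→c→e→t: bottleneck 5, flow now 14.
No augmenting path remains; maximum flow = 14.
In the residual graph, reachable from s: {s}.
Min-cut edges: s→a (5), s→b (4), s→c (5); capacity 5 + 4 + 5 = 14.
This cut is saturated, so no flow can exceed 14.

14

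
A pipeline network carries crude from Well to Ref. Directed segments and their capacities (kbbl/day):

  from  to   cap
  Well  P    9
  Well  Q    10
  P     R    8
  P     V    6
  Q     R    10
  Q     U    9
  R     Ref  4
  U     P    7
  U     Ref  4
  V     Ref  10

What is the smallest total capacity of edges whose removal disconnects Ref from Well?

Augment Well→P→R→Ref: bottleneck 4, flow now 4.
Augment Well→P→V→Ref: bottleneck 5, flow now 9.
Augment Well→Q→U→Ref: bottleneck 4, flow now 13.
Augment Well→Q→R→P→V→Ref: bottleneck 1, flow now 14. (uses reverse residual edge)
No augmenting path remains; maximum flow = 14.
By max-flow min-cut, the minimum cut capacity equals the max flow.
In the residual graph, reachable from Well: {Well, P, Q, R, U}.
Min-cut edges: P→V (6), R→Ref (4), U→Ref (4); capacity 6 + 4 + 4 = 14.

14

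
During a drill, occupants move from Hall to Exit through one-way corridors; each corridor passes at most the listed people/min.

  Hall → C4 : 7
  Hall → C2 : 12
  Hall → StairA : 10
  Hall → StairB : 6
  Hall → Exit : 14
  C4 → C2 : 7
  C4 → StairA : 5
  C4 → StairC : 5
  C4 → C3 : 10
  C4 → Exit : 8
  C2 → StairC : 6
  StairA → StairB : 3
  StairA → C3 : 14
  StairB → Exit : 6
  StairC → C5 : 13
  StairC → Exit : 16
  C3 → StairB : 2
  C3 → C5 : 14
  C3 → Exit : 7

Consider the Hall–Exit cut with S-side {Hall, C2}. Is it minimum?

No — its capacity is 43, but the minimum cut has capacity 40.

Given cut capacity: 7 + 10 + 6 + 14 + 6 = 43.
Augment Hall→Exit: bottleneck 14, flow now 14.
Augment Hall→C4→Exit: bottleneck 7, flow now 21.
Augment Hall→StairB→Exit: bottleneck 6, flow now 27.
Augment Hall→C2→StairC→Exit: bottleneck 6, flow now 33.
Augment Hall→StairA→C3→Exit: bottleneck 7, flow now 40.
No augmenting path remains; maximum flow = 40.
In the residual graph, reachable from Hall: {Hall, C2, StairA, StairB, C3, C5}.
Min-cut edges: Hall→C4 (7), Hall→Exit (14), C2→StairC (6), StairB→Exit (6), C3→Exit (7); capacity 7 + 14 + 6 + 6 + 7 = 40.
Cut capacity 43 exceeds the max flow 40, so it is not minimum.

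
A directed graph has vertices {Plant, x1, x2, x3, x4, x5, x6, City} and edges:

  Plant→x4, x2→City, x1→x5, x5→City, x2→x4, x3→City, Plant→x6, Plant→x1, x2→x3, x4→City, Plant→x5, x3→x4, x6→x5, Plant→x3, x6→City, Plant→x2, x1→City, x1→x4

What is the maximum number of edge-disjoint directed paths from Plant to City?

6

Assign every edge capacity 1; by Menger, the answer equals the max flow.
Path Plant→x1→City (+1); total 1.
Path Plant→x2→City (+1); total 2.
Path Plant→x3→City (+1); total 3.
Path Plant→x4→City (+1); total 4.
Path Plant→x5→City (+1); total 5.
Path Plant→x6→City (+1); total 6.
No residual Plant→City path; max flow = 6.
Certifying cut of size 6: {Plant→x1, Plant→x2, Plant→x3, Plant→x4, Plant→x5, Plant→x6}.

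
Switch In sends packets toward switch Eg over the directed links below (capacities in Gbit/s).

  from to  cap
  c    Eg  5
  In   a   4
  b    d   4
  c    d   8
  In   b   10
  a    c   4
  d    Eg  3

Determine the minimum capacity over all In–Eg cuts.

7

Augment In→a→c→Eg: bottleneck 4, flow now 4.
Augment In→b→d→Eg: bottleneck 3, flow now 7.
No augmenting path remains; maximum flow = 7.
By max-flow min-cut, the minimum cut capacity equals the max flow.
In the residual graph, reachable from In: {In, b, d}.
Min-cut edges: In→a (4), d→Eg (3); capacity 4 + 3 = 7.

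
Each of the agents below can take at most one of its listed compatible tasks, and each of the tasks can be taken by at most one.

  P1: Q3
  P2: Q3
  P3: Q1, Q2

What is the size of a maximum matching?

2

Unit-capacity flow: source→left, listed edges, right→sink; max matching = max flow.
Augmenting path P1→Q3 (+1); matched 1.
Augmenting path P3→Q1 (+1); matched 2.
No augmenting path remains; maximum matching = 2.
König certificate: {P3, Q3} is a vertex cover of size 2 (every listed pair touches it), so no matching can be larger.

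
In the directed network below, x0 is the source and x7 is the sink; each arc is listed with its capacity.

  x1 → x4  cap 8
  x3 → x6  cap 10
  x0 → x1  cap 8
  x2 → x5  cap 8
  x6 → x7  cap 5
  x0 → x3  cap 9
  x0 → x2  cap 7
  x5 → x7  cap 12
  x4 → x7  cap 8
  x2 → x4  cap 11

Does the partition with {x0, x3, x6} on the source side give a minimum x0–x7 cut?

Yes — it is a minimum cut (capacity 20).

Given cut capacity: 8 + 7 + 5 = 20.
Augment x0→x1→x4→x7: bottleneck 8, flow now 8.
Augment x0→x2→x5→x7: bottleneck 7, flow now 15.
Augment x0→x3→x6→x7: bottleneck 5, flow now 20.
No augmenting path remains; maximum flow = 20.
Cut capacity 20 equals the max flow, so it is a minimum cut.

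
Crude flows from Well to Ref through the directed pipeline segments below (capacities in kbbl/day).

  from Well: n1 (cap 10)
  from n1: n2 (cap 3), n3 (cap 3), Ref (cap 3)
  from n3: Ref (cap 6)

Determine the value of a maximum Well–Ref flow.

Augment Well→n1→Ref: bottleneck 3, flow now 3.
Augment Well→n1→n3→Ref: bottleneck 3, flow now 6.
No augmenting path remains; maximum flow = 6.
In the residual graph, reachable from Well: {Well, n1, n2}.
Min-cut edges: n1→n3 (3), n1→Ref (3); capacity 3 + 3 = 6.
This cut is saturated, so no flow can exceed 6.

6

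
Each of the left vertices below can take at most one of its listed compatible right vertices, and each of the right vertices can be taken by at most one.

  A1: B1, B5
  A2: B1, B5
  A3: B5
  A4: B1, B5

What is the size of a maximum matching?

2

Unit-capacity flow: source→left, listed edges, right→sink; max matching = max flow.
Augmenting path A1→B1 (+1); matched 1.
Augmenting path A2→B5 (+1); matched 2.
No augmenting path remains; maximum matching = 2.
König certificate: {B1, B5} is a vertex cover of size 2 (every listed pair touches it), so no matching can be larger.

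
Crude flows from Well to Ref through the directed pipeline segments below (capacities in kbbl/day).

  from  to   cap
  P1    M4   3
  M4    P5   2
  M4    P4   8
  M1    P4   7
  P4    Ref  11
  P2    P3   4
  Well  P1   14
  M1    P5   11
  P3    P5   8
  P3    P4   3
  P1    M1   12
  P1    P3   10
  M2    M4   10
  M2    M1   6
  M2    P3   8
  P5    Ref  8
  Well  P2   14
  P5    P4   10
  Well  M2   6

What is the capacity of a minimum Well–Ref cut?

19

Augment Well→P2→P3→P5→Ref: bottleneck 4, flow now 4.
Augment Well→P1→M1→P5→Ref: bottleneck 4, flow now 8.
Augment Well→P1→M1→P4→Ref: bottleneck 7, flow now 15.
Augment Well→P1→P3→P4→Ref: bottleneck 3, flow now 18.
Augment Well→M2→M4→P4→Ref: bottleneck 1, flow now 19.
No augmenting path remains; maximum flow = 19.
By max-flow min-cut, the minimum cut capacity equals the max flow.
In the residual graph, reachable from Well: {Well, P2, P1, M2, M1, P3, M4, P5, P4}.
Min-cut edges: P5→Ref (8), P4→Ref (11); capacity 8 + 11 = 19.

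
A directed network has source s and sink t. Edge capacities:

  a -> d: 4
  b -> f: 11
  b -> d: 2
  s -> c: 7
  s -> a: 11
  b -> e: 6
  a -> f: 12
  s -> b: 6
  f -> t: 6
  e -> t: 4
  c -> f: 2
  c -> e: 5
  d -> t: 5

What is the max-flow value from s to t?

15

Augment s→a→d→t: bottleneck 4, flow now 4.
Augment s→a→f→t: bottleneck 6, flow now 10.
Augment s→b→d→t: bottleneck 1, flow now 11.
Augment s→b→e→t: bottleneck 4, flow now 15.
No augmenting path remains; maximum flow = 15.
In the residual graph, reachable from s: {s, a, b, c, d, e, f}.
Min-cut edges: d→t (5), e→t (4), f→t (6); capacity 5 + 4 + 6 = 15.
This cut is saturated, so no flow can exceed 15.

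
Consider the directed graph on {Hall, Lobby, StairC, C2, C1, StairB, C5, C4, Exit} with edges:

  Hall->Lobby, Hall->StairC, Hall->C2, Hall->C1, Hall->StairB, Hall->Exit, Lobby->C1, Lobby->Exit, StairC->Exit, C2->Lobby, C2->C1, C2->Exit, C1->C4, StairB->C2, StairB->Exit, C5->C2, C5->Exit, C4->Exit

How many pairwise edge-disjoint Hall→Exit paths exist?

6

Assign every edge capacity 1; by Menger, the answer equals the max flow.
Path Hall→Exit (+1); total 1.
Path Hall→Lobby→Exit (+1); total 2.
Path Hall→StairC→Exit (+1); total 3.
Path Hall→C2→Exit (+1); total 4.
Path Hall→StairB→Exit (+1); total 5.
Path Hall→C1→C4→Exit (+1); total 6.
No residual Hall→Exit path; max flow = 6.
Certifying cut of size 6: {Hall→C1, Hall→C2, Hall→Exit, Hall→Lobby, Hall→StairB, Hall→StairC}.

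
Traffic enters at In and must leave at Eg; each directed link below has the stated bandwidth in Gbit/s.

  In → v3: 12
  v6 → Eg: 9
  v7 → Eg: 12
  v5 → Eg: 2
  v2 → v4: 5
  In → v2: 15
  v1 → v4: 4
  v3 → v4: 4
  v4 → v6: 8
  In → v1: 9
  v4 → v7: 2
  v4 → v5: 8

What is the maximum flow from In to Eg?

Augment In→v1→v4→v5→Eg: bottleneck 2, flow now 2.
Augment In→v1→v4→v6→Eg: bottleneck 2, flow now 4.
Augment In→v2→v4→v6→Eg: bottleneck 5, flow now 9.
Augment In→v3→v4→v6→Eg: bottleneck 1, flow now 10.
Augment In→v3→v4→v7→Eg: bottleneck 2, flow now 12.
No augmenting path remains; maximum flow = 12.
In the residual graph, reachable from In: {In, v1, v2, v3, v4, v5}.
Min-cut edges: v4→v6 (8), v4→v7 (2), v5→Eg (2); capacity 8 + 2 + 2 = 12.
This cut is saturated, so no flow can exceed 12.

12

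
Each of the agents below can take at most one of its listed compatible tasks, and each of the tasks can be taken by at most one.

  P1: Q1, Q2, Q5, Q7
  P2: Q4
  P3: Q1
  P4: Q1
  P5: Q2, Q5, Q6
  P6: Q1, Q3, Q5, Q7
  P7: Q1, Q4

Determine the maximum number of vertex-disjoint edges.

5

Unit-capacity flow: source→left, listed edges, right→sink; max matching = max flow.
Augmenting path P1→Q1 (+1); matched 1.
Augmenting path P2→Q4 (+1); matched 2.
Augmenting path P5→Q2 (+1); matched 3.
Augmenting path P6→Q3 (+1); matched 4.
Augmenting path P3→Q1→P1→Q5 (+1); matched 5.
No augmenting path remains; maximum matching = 5.
König certificate: {P1, P5, P6, Q1, Q4} is a vertex cover of size 5 (every listed pair touches it), so no matching can be larger.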